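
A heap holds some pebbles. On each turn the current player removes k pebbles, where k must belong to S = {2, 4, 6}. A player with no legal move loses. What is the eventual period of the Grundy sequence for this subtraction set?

n :  0  1  2  3  4  5  6  7  8  9 10 11 12 13 14 15 16 17
G :  0  0  1  1  2  2  3  3  0  0  1  1  2  2  3  3  0  0
G(n+8) = G(n) holds for n = 0,…,5 (a full window of length max(S) = 6), so the sequence is purely periodic with period 8.

8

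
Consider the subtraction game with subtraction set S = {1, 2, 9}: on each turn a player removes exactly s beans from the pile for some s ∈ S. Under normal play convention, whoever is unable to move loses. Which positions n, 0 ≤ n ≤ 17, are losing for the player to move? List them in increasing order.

G(0) = 0
G(1) = mex{0} = 1
G(2) = mex{1,0} = 2
G(3) = mex{2,1} = 0
G(4) = mex{0,2} = 1
G(5) = mex{1,0} = 2
G(6) = mex{2,1} = 0
G(7) = mex{0,2} = 1
G(8) = mex{1,0} = 2
G(9) = mex{2,1,0} = 3
G(10) = mex{3,2,1} = 0
G(11) = mex{0,3,2} = 1
G(12) = mex{1,0,0} = 2
G(13) = mex{2,1,1} = 0
G(14) = mex{0,2,2} = 1
G(15) = mex{1,0,0} = 2
G(16) = mex{2,1,1} = 0
G(17) = mex{0,2,2} = 1
P-positions are exactly the n with G(n) = 0.

0, 3, 6, 10, 13, 16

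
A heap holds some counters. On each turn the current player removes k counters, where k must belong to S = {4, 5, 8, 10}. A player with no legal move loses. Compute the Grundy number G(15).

n :  0  1  2  3  4  5  6  7  8  9 10 11 12 13 14 15
G :  0  0  0  0  1  1  1  1  2  2  2  2  3  3  0  0

0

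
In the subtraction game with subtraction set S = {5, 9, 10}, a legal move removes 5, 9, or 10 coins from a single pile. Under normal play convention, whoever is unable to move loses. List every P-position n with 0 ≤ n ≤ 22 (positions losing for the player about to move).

0, 1, 2, 3, 4, 15, 16, 17, 18, 19

n :  0  1  2  3  4  5  6  7  8  9 10 11 12 13 14 15 16 17 18 19 20 21 22
G :  0  0  0  0  0  1  1  1  1  1  2  2  2  2  2  0  0  0  0  0  1  1  1
P-positions are exactly the n with G(n) = 0.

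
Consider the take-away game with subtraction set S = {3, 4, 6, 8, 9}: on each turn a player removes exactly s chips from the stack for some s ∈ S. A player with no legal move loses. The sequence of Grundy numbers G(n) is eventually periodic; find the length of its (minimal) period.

n :  0  1  2  3  4  5  6  7  8  9 10 11 12 13 14 15 16 17 18 19 20 21 22 23 24 25
G :  0  0  0  1  1  1  2  2  2  3  3  3  0  0  0  1  1  1  2  2  2  3  3  3  0  0
G(n+12) = G(n) holds for n = 0,…,8 (a full window of length max(S) = 9), so the sequence is purely periodic with period 12.

12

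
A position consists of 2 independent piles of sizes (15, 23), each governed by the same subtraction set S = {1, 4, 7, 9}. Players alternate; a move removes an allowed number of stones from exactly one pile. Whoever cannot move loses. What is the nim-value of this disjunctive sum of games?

All piles use S = {1, 4, 7, 9}:
n :  0  1  2  3  4  5  6  7  8  9 10 11 12 13 14 15 16 17 18 19 20 21 22 23
G :  0  1  0  1  2  0  1  2  0  1  0  1  2  0  1  2  0  1  0  1  2  0  1  2
Pile A: G(15) = 2.
Pile B: G(23) = 2.
Combined Grundy value = 2 ⊕ 2 = 0.

0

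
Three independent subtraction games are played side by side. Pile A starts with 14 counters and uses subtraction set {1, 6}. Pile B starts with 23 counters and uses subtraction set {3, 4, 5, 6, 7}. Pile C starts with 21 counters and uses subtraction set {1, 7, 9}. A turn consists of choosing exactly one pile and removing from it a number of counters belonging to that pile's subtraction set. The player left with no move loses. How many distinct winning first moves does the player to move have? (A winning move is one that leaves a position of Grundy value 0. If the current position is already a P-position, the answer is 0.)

0

Pile A, S = {1, 6}:
G(0) = 0
G(1) = mex{0} = 1
G(2) = mex{1} = 0
G(3) = mex{0} = 1
G(4) = mex{1} = 0
G(5) = mex{0} = 1
G(6) = mex{1,0} = 2
G(7) = mex{2,1} = 0
G(8) = mex{0,0} = 1
G(9) = mex{1,1} = 0
G(10) = mex{0,0} = 1
G(11) = mex{1,1} = 0
G(12) = mex{0,2} = 1
G(13) = mex{1,0} = 2
G(14) = mex{2,1} = 0
G_A(14) = 0.
Pile B, S = {3, 4, 5, 6, 7}:
G(0) = 0
G(1) = mex{} = 0
G(2) = mex{} = 0
G(3) = mex{0} = 1
G(4) = mex{0,0} = 1
G(5) = mex{0,0,0} = 1
G(6) = mex{1,0,0,0} = 2
G(7) = mex{1,1,0,0,0} = 2
G(8) = mex{1,1,1,0,0} = 2
G(9) = mex{2,1,1,1,0} = 3
G(10) = mex{2,2,1,1,1} = 0
G(11) = mex{2,2,2,1,1} = 0
G(12) = mex{3,2,2,2,1} = 0
G(13) = mex{0,3,2,2,2} = 1
G(14) = mex{0,0,3,2,2} = 1
G(15) = mex{0,0,0,3,2} = 1
G(16) = mex{1,0,0,0,3} = 2
G(17) = mex{1,1,0,0,0} = 2
G(18) = mex{1,1,1,0,0} = 2
G(19) = mex{2,1,1,1,0} = 3
G(20) = mex{2,2,1,1,1} = 0
G(21) = mex{2,2,2,1,1} = 0
G(22) = mex{3,2,2,2,1} = 0
G(23) = mex{0,3,2,2,2} = 1
G_B(23) = 1.
Pile C, S = {1, 7, 9}:
n :  0  1  2  3  4  5  6  7  8  9 10 11 12 13 14 15 16 17 18 19 20 21
G :  0  1  0  1  0  1  0  1  0  1  0  1  0  1  0  1  0  1  0  1  0  1
G_C(21) = 1.
Combined Grundy value = 0 ⊕ 1 ⊕ 1 = 0.
A winning move leaves total XOR = 0, i.e. changes one component's Grundy value g to g ⊕ X where X is the current total.
Pile A: target g' = 0⊕0 = 0, but every legal move changes the Grundy value (mex property), so 0 moves.
Pile B: target g' = 1⊕0 = 1, but every legal move changes the Grundy value (mex property), so 0 moves.
Pile C: target g' = 1⊕0 = 1, but every legal move changes the Grundy value (mex property), so 0 moves.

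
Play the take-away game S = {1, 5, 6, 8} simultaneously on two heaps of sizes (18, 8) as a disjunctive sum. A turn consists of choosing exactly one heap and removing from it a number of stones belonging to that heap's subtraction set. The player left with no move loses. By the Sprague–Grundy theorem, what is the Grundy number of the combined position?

All heaps use S = {1, 5, 6, 8}:
n :  0  1  2  3  4  5  6  7  8  9 10 11 12 13 14 15 16 17 18
G :  0  1  0  1  0  1  2  3  2  3  2  0  1  0  1  0  1  2  3
Heap A: G(18) = 3.
Heap B: G(8) = 2.
Combined Grundy value = 3 ⊕ 2 = 1.

1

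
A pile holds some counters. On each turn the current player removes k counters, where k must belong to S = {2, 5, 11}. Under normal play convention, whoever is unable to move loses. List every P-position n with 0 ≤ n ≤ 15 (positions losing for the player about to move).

n :  0  1  2  3  4  5  6  7  8  9 10 11 12 13 14 15
G :  0  0  1  1  0  2  1  0  0  1  1  2  2  3  0  2
P-positions are exactly the n with G(n) = 0.

0, 1, 4, 7, 8, 14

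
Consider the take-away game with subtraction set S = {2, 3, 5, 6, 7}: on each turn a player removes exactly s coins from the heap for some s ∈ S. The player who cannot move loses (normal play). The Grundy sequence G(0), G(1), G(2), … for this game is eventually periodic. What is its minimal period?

9

n :  0  1  2  3  4  5  6  7  8  9 10 11 12 13 14 15 16 17 18 19
G :  0  0  1  1  2  2  3  3  4  0  0  1  1  2  2  3  3  4  0  0
G(n+9) = G(n) holds for n = 0,…,6 (a full window of length max(S) = 7), so the sequence is purely periodic with period 9.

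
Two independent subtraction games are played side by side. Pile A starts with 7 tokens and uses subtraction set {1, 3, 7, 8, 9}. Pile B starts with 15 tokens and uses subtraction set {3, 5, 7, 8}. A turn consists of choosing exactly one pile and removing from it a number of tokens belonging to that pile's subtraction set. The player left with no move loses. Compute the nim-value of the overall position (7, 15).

Pile A, S = {1, 3, 7, 8, 9}:
n : 0 1 2 3 4 5 6 7
G : 0 1 0 1 0 1 0 1
G_A(7) = 1.
Pile B, S = {3, 5, 7, 8}:
n :  0  1  2  3  4  5  6  7  8  9 10 11 12 13 14 15
G :  0  0  0  1  1  1  2  2  2  3  3  0  0  0  1  1
G_B(15) = 1.
Combined Grundy value = 1 ⊕ 1 = 0.

0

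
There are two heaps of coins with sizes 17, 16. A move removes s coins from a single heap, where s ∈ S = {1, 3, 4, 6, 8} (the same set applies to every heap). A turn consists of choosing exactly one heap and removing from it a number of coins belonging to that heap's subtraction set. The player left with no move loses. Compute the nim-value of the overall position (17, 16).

All heaps use S = {1, 3, 4, 6, 8}:
G(0) = 0
G(1) = mex{0} = 1
G(2) = mex{1} = 0
G(3) = mex{0,0} = 1
G(4) = mex{1,1,0} = 2
G(5) = mex{2,0,1} = 3
G(6) = mex{3,1,0,0} = 2
G(7) = mex{2,2,1,1} = 0
G(8) = mex{0,3,2,0,0} = 1
G(9) = mex{1,2,3,1,1} = 0
G(10) = mex{0,0,2,2,0} = 1
G(11) = mex{1,1,0,3,1} = 2
G(12) = mex{2,0,1,2,2} = 3
G(13) = mex{3,1,0,0,3} = 2
G(14) = mex{2,2,1,1,2} = 0
G(15) = mex{0,3,2,0,0} = 1
G(16) = mex{1,2,3,1,1} = 0
G(17) = mex{0,0,2,2,0} = 1
Heap A: G(17) = 1.
Heap B: G(16) = 0.
Combined Grundy value = 1 ⊕ 0 = 1.

1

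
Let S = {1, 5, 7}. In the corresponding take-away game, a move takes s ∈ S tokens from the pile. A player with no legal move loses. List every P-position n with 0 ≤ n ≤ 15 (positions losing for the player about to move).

0, 2, 4, 6, 8, 10, 12, 14

G(0) = 0
G(1) = mex{0} = 1
G(2) = mex{1} = 0
G(3) = mex{0} = 1
G(4) = mex{1} = 0
G(5) = mex{0,0} = 1
G(6) = mex{1,1} = 0
G(7) = mex{0,0,0} = 1
G(8) = mex{1,1,1} = 0
G(9) = mex{0,0,0} = 1
G(10) = mex{1,1,1} = 0
G(11) = mex{0,0,0} = 1
G(12) = mex{1,1,1} = 0
G(13) = mex{0,0,0} = 1
G(14) = mex{1,1,1} = 0
G(15) = mex{0,0,0} = 1
P-positions are exactly the n with G(n) = 0.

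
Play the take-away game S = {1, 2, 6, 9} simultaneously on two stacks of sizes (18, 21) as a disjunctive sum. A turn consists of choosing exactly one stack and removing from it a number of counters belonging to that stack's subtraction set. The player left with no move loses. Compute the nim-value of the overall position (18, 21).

1

All stacks use S = {1, 2, 6, 9}:
n :  0  1  2  3  4  5  6  7  8  9 10 11 12 13 14 15 16 17 18 19 20 21
G :  0  1  2  0  1  2  3  0  1  2  0  1  2  3  0  1  2  0  1  2  3  0
Stack A: G(18) = 1.
Stack B: G(21) = 0.
Combined Grundy value = 1 ⊕ 0 = 1.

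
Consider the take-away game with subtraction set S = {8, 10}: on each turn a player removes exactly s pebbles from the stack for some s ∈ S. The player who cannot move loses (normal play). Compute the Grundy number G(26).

1

n :  0  1  2  3  4  5  6  7  8  9 10 11 12 13 14 15 16 17 18 19 20 21 22 23 24 25 26
G :  0  0  0  0  0  0  0  0  1  1  1  1  1  1  1  1  2  2  0  0  0  0  0  0  0  0  1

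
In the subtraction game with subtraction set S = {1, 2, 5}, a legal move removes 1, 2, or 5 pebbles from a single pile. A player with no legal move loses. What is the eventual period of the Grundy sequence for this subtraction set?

n :  0  1  2  3  4  5  6  7  8  9 10 11 12 13 14
G :  0  1  2  0  1  2  0  1  2  0  1  2  0  1  2
G(n+3) = G(n) holds for n = 0,…,4 (a full window of length max(S) = 5), so the sequence is purely periodic with period 3.

3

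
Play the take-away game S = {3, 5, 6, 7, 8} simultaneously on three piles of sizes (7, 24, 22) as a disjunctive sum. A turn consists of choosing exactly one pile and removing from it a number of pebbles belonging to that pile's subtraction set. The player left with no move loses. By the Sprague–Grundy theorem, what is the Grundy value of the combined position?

2

All piles use S = {3, 5, 6, 7, 8}:
G(0) = 0
G(1) = mex{} = 0
G(2) = mex{} = 0
G(3) = mex{0} = 1
G(4) = mex{0} = 1
G(5) = mex{0,0} = 1
G(6) = mex{1,0,0} = 2
G(7) = mex{1,0,0,0} = 2
G(8) = mex{1,1,0,0,0} = 2
G(9) = mex{2,1,1,0,0} = 3
G(10) = mex{2,1,1,1,0} = 3
G(11) = mex{2,2,1,1,1} = 0
G(12) = mex{3,2,2,1,1} = 0
G(13) = mex{3,2,2,2,1} = 0
G(14) = mex{0,3,2,2,2} = 1
G(15) = mex{0,3,3,2,2} = 1
G(16) = mex{0,0,3,3,2} = 1
G(17) = mex{1,0,0,3,3} = 2
G(18) = mex{1,0,0,0,3} = 2
G(19) = mex{1,1,0,0,0} = 2
G(20) = mex{2,1,1,0,0} = 3
G(21) = mex{2,1,1,1,0} = 3
G(22) = mex{2,2,1,1,1} = 0
G(23) = mex{3,2,2,1,1} = 0
G(24) = mex{3,2,2,2,1} = 0
Pile A: G(7) = 2.
Pile B: G(24) = 0.
Pile C: G(22) = 0.
Combined Grundy value = 2 ⊕ 0 ⊕ 0 = 2.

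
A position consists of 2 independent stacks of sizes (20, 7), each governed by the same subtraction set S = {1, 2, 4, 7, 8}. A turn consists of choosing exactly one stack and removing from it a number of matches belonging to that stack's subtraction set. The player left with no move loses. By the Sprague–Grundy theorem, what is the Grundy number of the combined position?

3

All stacks use S = {1, 2, 4, 7, 8}:
G(0) = 0
G(1) = mex{0} = 1
G(2) = mex{1,0} = 2
G(3) = mex{2,1} = 0
G(4) = mex{0,2,0} = 1
G(5) = mex{1,0,1} = 2
G(6) = mex{2,1,2} = 0
G(7) = mex{0,2,0,0} = 1
G(8) = mex{1,0,1,1,0} = 2
G(9) = mex{2,1,2,2,1} = 0
G(10) = mex{0,2,0,0,2} = 1
G(11) = mex{1,0,1,1,0} = 2
G(12) = mex{2,1,2,2,1} = 0
G(13) = mex{0,2,0,0,2} = 1
G(14) = mex{1,0,1,1,0} = 2
G(15) = mex{2,1,2,2,1} = 0
G(16) = mex{0,2,0,0,2} = 1
G(17) = mex{1,0,1,1,0} = 2
G(18) = mex{2,1,2,2,1} = 0
G(19) = mex{0,2,0,0,2} = 1
G(20) = mex{1,0,1,1,0} = 2
Stack A: G(20) = 2.
Stack B: G(7) = 1.
Combined Grundy value = 2 ⊕ 1 = 3.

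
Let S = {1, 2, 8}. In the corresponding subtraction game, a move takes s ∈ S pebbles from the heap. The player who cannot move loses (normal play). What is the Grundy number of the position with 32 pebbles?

2

G(0) = 0
G(1) = mex{0} = 1
G(2) = mex{1,0} = 2
G(3) = mex{2,1} = 0
G(4) = mex{0,2} = 1
G(5) = mex{1,0} = 2
G(6) = mex{2,1} = 0
G(7) = mex{0,2} = 1
G(8) = mex{1,0,0} = 2
G(9) = mex{2,1,1} = 0
G(10) = mex{0,2,2} = 1
G(11) = mex{1,0,0} = 2
G(12) = mex{2,1,1} = 0
G(13) = mex{0,2,2} = 1
G(14) = mex{1,0,0} = 2
G(15) = mex{2,1,1} = 0
G(16) = mex{0,2,2} = 1
G(17) = mex{1,0,0} = 2
G(18) = mex{2,1,1} = 0
G(19) = mex{0,2,2} = 1
G(20) = mex{1,0,0} = 2
G(21) = mex{2,1,1} = 0
G(22) = mex{0,2,2} = 1
G(23) = mex{1,0,0} = 2
G(24) = mex{2,1,1} = 0
G(25) = mex{0,2,2} = 1
G(26) = mex{1,0,0} = 2
G(27) = mex{2,1,1} = 0
G(28) = mex{0,2,2} = 1
G(29) = mex{1,0,0} = 2
G(30) = mex{2,1,1} = 0
G(31) = mex{0,2,2} = 1
G(32) = mex{1,0,0} = 2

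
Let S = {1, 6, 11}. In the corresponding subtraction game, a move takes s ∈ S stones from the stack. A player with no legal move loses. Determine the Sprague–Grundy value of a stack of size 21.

0

G(0) = 0
G(1) = mex{0} = 1
G(2) = mex{1} = 0
G(3) = mex{0} = 1
G(4) = mex{1} = 0
G(5) = mex{0} = 1
G(6) = mex{1,0} = 2
G(7) = mex{2,1} = 0
G(8) = mex{0,0} = 1
G(9) = mex{1,1} = 0
G(10) = mex{0,0} = 1
G(11) = mex{1,1,0} = 2
G(12) = mex{2,2,1} = 0
G(13) = mex{0,0,0} = 1
G(14) = mex{1,1,1} = 0
G(15) = mex{0,0,0} = 1
G(16) = mex{1,1,1} = 0
G(17) = mex{0,2,2} = 1
G(18) = mex{1,0,0} = 2
G(19) = mex{2,1,1} = 0
G(20) = mex{0,0,0} = 1
G(21) = mex{1,1,1} = 0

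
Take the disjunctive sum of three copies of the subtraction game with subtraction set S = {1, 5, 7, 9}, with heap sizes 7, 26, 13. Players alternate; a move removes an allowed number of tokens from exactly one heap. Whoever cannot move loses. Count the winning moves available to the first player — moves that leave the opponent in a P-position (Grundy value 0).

0

All heaps use S = {1, 5, 7, 9}:
n :  0  1  2  3  4  5  6  7  8  9 10 11 12 13 14 15 16 17 18 19 20 21 22 23 24 25 26
G :  0  1  0  1  0  1  0  1  0  1  0  1  0  1  0  1  0  1  0  1  0  1  0  1  0  1  0
Heap A: G(7) = 1.
Heap B: G(26) = 0.
Heap C: G(13) = 1.
Combined Grundy value = 1 ⊕ 0 ⊕ 1 = 0.
A winning move leaves total XOR = 0, i.e. changes one component's Grundy value g to g ⊕ X where X is the current total.
Heap A: target g' = 1⊕0 = 1, but every legal move changes the Grundy value (mex property), so 0 moves.
Heap B: target g' = 0⊕0 = 0, but every legal move changes the Grundy value (mex property), so 0 moves.
Heap C: target g' = 1⊕0 = 1, but every legal move changes the Grundy value (mex property), so 0 moves.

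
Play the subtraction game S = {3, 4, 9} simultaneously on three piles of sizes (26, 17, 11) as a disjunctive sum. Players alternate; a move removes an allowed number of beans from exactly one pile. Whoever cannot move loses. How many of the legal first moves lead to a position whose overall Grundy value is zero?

All piles use S = {3, 4, 9}:
G(0) = 0
G(1) = mex{} = 0
G(2) = mex{} = 0
G(3) = mex{0} = 1
G(4) = mex{0,0} = 1
G(5) = mex{0,0} = 1
G(6) = mex{1,0} = 2
G(7) = mex{1,1} = 0
G(8) = mex{1,1} = 0
G(9) = mex{2,1,0} = 3
G(10) = mex{0,2,0} = 1
G(11) = mex{0,0,0} = 1
G(12) = mex{3,0,1} = 2
G(13) = mex{1,3,1} = 0
G(14) = mex{1,1,1} = 0
G(15) = mex{2,1,2} = 0
G(16) = mex{0,2,0} = 1
G(17) = mex{0,0,0} = 1
G(18) = mex{0,0,3} = 1
G(19) = mex{1,0,1} = 2
G(20) = mex{1,1,1} = 0
G(21) = mex{1,1,2} = 0
G(22) = mex{2,1,0} = 3
G(23) = mex{0,2,0} = 1
G(24) = mex{0,0,0} = 1
G(25) = mex{3,0,1} = 2
G(26) = mex{1,3,1} = 0
Pile A: G(26) = 0.
Pile B: G(17) = 1.
Pile C: G(11) = 1.
Combined Grundy value = 0 ⊕ 1 ⊕ 1 = 0.
A winning move leaves total XOR = 0, i.e. changes one component's Grundy value g to g ⊕ X where X is the current total.
Pile A: target g' = 0⊕0 = 0, but every legal move changes the Grundy value (mex property), so 0 moves.
Pile B: target g' = 1⊕0 = 1, but every legal move changes the Grundy value (mex property), so 0 moves.
Pile C: target g' = 1⊕0 = 1, but every legal move changes the Grundy value (mex property), so 0 moves.

0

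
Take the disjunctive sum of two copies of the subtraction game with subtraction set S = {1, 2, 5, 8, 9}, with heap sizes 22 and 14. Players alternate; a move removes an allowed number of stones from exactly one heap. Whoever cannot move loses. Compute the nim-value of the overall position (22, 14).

3

All heaps use S = {1, 2, 5, 8, 9}:
n :  0  1  2  3  4  5  6  7  8  9 10 11 12 13 14 15 16 17 18 19 20 21 22
G :  0  1  2  0  1  2  0  1  2  3  0  1  2  0  1  2  0  1  2  3  0  1  2
Heap A: G(22) = 2.
Heap B: G(14) = 1.
Combined Grundy value = 2 ⊕ 1 = 3.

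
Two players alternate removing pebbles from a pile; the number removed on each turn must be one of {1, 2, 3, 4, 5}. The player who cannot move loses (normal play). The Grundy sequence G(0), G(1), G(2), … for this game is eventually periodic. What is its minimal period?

6

G(0) = 0
G(1) = mex{0} = 1
G(2) = mex{1,0} = 2
G(3) = mex{2,1,0} = 3
G(4) = mex{3,2,1,0} = 4
G(5) = mex{4,3,2,1,0} = 5
G(6) = mex{5,4,3,2,1} = 0
G(7) = mex{0,5,4,3,2} = 1
G(8) = mex{1,0,5,4,3} = 2
G(9) = mex{2,1,0,5,4} = 3
G(10) = mex{3,2,1,0,5} = 4
G(11) = mex{4,3,2,1,0} = 5
G(12) = mex{5,4,3,2,1} = 0
G(13) = mex{0,5,4,3,2} = 1
G(14) = mex{1,0,5,4,3} = 2
G(n+6) = G(n) holds for n = 0,…,4 (a full window of length max(S) = 5), so the sequence is purely periodic with period 6.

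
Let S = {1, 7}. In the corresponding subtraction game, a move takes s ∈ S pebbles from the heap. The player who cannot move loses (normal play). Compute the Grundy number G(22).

n :  0  1  2  3  4  5  6  7  8  9 10 11 12 13 14 15 16 17 18 19 20 21 22
G :  0  1  0  1  0  1  0  1  0  1  0  1  0  1  0  1  0  1  0  1  0  1  0

0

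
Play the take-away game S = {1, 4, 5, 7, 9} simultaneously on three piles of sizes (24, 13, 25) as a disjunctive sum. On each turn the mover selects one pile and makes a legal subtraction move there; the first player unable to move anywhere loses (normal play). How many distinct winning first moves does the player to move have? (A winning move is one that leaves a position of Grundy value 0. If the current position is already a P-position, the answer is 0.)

All piles use S = {1, 4, 5, 7, 9}:
n :  0  1  2  3  4  5  6  7  8  9 10 11 12 13 14 15 16 17 18 19 20 21 22 23 24 25
G :  0  1  0  1  2  3  2  3  0  1  0  1  2  3  2  3  0  1  0  1  2  3  2  3  0  1
Pile A: G(24) = 0.
Pile B: G(13) = 3.
Pile C: G(25) = 1.
Combined Grundy value = 0 ⊕ 3 ⊕ 1 = 2.
A winning move leaves total XOR = 0, i.e. changes one component's Grundy value g to g ⊕ X where X is the current total.
Pile A: need g' = 0⊕2 = 2. Options: 24−1→G=3, 24−4→G=2, 24−5→G=1, 24−7→G=1, 24−9→G=3. Hits: 1.
Pile B: need g' = 3⊕2 = 1. Options: 13−1→G=2, 13−4→G=1, 13−5→G=0, 13−7→G=2, 13−9→G=2. Hits: 1.
Pile C: need g' = 1⊕2 = 3. Options: 25−1→G=0, 25−4→G=3, 25−5→G=2, 25−7→G=0, 25−9→G=0. Hits: 1.

3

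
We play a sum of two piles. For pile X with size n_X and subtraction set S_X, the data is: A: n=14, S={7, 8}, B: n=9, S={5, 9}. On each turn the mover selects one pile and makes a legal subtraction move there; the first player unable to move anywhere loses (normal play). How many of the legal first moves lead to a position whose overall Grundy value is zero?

Pile A, S = {7, 8}:
n :  0  1  2  3  4  5  6  7  8  9 10 11 12 13 14
G :  0  0  0  0  0  0  0  1  1  1  1  1  1  1  2
G_A(14) = 2.
Pile B, S = {5, 9}:
n : 0 1 2 3 4 5 6 7 8 9
G : 0 0 0 0 0 1 1 1 1 1
G_B(9) = 1.
Combined Grundy value = 2 ⊕ 1 = 3.
A winning move leaves total XOR = 0, i.e. changes one component's Grundy value g to g ⊕ X where X is the current total.
Pile A: need g' = 2⊕3 = 1. Options: 14−7→G=1, 14−8→G=0. Hits: 1.
Pile B: need g' = 1⊕3 = 2. Options: 9−5→G=0, 9−9→G=0. Hits: 0.

1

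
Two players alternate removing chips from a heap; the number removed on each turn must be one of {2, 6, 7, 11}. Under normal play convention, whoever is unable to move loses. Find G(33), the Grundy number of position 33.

1

G(0) = 0
G(1) = mex{} = 0
G(2) = mex{0} = 1
G(3) = mex{0} = 1
G(4) = mex{1} = 0
G(5) = mex{1} = 0
G(6) = mex{0,0} = 1
G(7) = mex{0,0,0} = 1
G(8) = mex{1,1,0} = 2
G(9) = mex{1,1,1} = 0
G(10) = mex{2,0,1} = 3
G(11) = mex{0,0,0,0} = 1
G(12) = mex{3,1,0,0} = 2
G(13) = mex{1,1,1,1} = 0
G(14) = mex{2,2,1,1} = 0
G(15) = mex{0,0,2,0} = 1
G(16) = mex{0,3,0,0} = 1
G(17) = mex{1,1,3,1} = 0
G(18) = mex{1,2,1,1} = 0
G(19) = mex{0,0,2,2} = 1
G(20) = mex{0,0,0,0} = 1
G(21) = mex{1,1,0,3} = 2
G(22) = mex{1,1,1,1} = 0
G(23) = mex{2,0,1,2} = 3
G(24) = mex{0,0,0,0} = 1
G(25) = mex{3,1,0,0} = 2
G(26) = mex{1,1,1,1} = 0
G(27) = mex{2,2,1,1} = 0
G(28) = mex{0,0,2,0} = 1
G(29) = mex{0,3,0,0} = 1
G(30) = mex{1,1,3,1} = 0
G(31) = mex{1,2,1,1} = 0
G(32) = mex{0,0,2,2} = 1
G(33) = mex{0,0,0,0} = 1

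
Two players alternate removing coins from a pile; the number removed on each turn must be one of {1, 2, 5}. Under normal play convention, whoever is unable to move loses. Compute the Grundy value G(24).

n :  0  1  2  3  4  5  6  7  8  9 10 11 12 13 14 15 16 17 18 19 20 21 22 23 24
G :  0  1  2  0  1  2  0  1  2  0  1  2  0  1  2  0  1  2  0  1  2  0  1  2  0

0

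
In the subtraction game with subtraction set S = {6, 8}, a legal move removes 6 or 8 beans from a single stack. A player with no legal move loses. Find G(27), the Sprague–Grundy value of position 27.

n :  0  1  2  3  4  5  6  7  8  9 10 11 12 13 14 15 16 17 18 19 20 21 22 23 24 25 26 27
G :  0  0  0  0  0  0  1  1  1  1  1  1  2  2  0  0  0  0  0  0  1  1  1  1  1  1  2  2

2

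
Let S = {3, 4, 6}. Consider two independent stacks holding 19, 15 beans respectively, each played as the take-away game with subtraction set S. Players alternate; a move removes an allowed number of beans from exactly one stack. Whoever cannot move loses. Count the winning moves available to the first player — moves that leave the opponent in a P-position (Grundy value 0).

All stacks use S = {3, 4, 6}:
n :  0  1  2  3  4  5  6  7  8  9 10 11 12 13 14 15 16 17 18 19
G :  0  0  0  1  1  1  2  2  2  0  0  0  1  1  1  2  2  2  0  0
Stack A: G(19) = 0.
Stack B: G(15) = 2.
Combined Grundy value = 0 ⊕ 2 = 2.
A winning move leaves total XOR = 0, i.e. changes one component's Grundy value g to g ⊕ X where X is the current total.
Stack A: need g' = 0⊕2 = 2. Options: 19−3→G=2, 19−4→G=2, 19−6→G=1. Hits: 2.
Stack B: need g' = 2⊕2 = 0. Options: 15−3→G=1, 15−4→G=0, 15−6→G=0. Hits: 2.

4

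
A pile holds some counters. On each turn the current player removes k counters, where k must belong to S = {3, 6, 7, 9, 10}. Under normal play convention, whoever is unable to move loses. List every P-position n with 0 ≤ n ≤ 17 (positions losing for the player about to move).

0, 1, 2, 13, 14, 15

n :  0  1  2  3  4  5  6  7  8  9 10 11 12 13 14 15 16 17
G :  0  0  0  1  1  1  2  2  2  3  3  3  4  0  0  0  1  1
P-positions are exactly the n with G(n) = 0.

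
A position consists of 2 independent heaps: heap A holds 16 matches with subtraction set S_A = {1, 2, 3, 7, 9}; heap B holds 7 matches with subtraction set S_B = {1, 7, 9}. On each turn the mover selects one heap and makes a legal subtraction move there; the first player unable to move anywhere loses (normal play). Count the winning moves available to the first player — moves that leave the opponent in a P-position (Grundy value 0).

Heap A, S = {1, 2, 3, 7, 9}:
G(0) = 0
G(1) = mex{0} = 1
G(2) = mex{1,0} = 2
G(3) = mex{2,1,0} = 3
G(4) = mex{3,2,1} = 0
G(5) = mex{0,3,2} = 1
G(6) = mex{1,0,3} = 2
G(7) = mex{2,1,0,0} = 3
G(8) = mex{3,2,1,1} = 0
G(9) = mex{0,3,2,2,0} = 1
G(10) = mex{1,0,3,3,1} = 2
G(11) = mex{2,1,0,0,2} = 3
G(12) = mex{3,2,1,1,3} = 0
G(13) = mex{0,3,2,2,0} = 1
G(14) = mex{1,0,3,3,1} = 2
G(15) = mex{2,1,0,0,2} = 3
G(16) = mex{3,2,1,1,3} = 0
G_A(16) = 0.
Heap B, S = {1, 7, 9}:
G(0) = 0
G(1) = mex{0} = 1
G(2) = mex{1} = 0
G(3) = mex{0} = 1
G(4) = mex{1} = 0
G(5) = mex{0} = 1
G(6) = mex{1} = 0
G(7) = mex{0,0} = 1
G_B(7) = 1.
Combined Grundy value = 0 ⊕ 1 = 1.
A winning move leaves total XOR = 0, i.e. changes one component's Grundy value g to g ⊕ X where X is the current total.
Heap A: need g' = 0⊕1 = 1. Options: 16−1→G=3, 16−2→G=2, 16−3→G=1, 16−7→G=1, 16−9→G=3. Hits: 2.
Heap B: need g' = 1⊕1 = 0. Options: 7−1→G=0, 7−7→G=0. Hits: 2.

4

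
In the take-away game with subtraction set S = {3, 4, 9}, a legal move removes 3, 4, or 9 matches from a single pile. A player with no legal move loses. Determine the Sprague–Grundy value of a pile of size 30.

n :  0  1  2  3  4  5  6  7  8  9 10 11 12 13 14 15 16 17 18 19 20 21 22 23 24 25 26 27 28 29 30
G :  0  0  0  1  1  1  2  0  0  3  1  1  2  0  0  0  1  1  1  2  0  0  3  1  1  2  0  0  0  1  1

1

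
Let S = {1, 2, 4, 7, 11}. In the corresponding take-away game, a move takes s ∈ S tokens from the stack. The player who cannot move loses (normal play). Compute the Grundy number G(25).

n :  0  1  2  3  4  5  6  7  8  9 10 11 12 13 14 15 16 17 18 19 20 21 22 23 24 25
G :  0  1  2  0  1  2  0  1  2  0  1  2  0  1  2  0  1  2  0  1  2  0  1  2  0  1

1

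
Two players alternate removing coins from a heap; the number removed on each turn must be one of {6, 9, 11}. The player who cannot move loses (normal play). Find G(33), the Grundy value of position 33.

G(0) = 0
G(1) = mex{} = 0
G(2) = mex{} = 0
G(3) = mex{} = 0
G(4) = mex{} = 0
G(5) = mex{} = 0
G(6) = mex{0} = 1
G(7) = mex{0} = 1
G(8) = mex{0} = 1
G(9) = mex{0,0} = 1
G(10) = mex{0,0} = 1
G(11) = mex{0,0,0} = 1
G(12) = mex{1,0,0} = 2
G(13) = mex{1,0,0} = 2
G(14) = mex{1,0,0} = 2
G(15) = mex{1,1,0} = 2
G(16) = mex{1,1,0} = 2
G(17) = mex{1,1,1} = 0
G(18) = mex{2,1,1} = 0
G(19) = mex{2,1,1} = 0
G(20) = mex{2,1,1} = 0
G(21) = mex{2,2,1} = 0
G(22) = mex{2,2,1} = 0
G(23) = mex{0,2,2} = 1
G(24) = mex{0,2,2} = 1
G(25) = mex{0,2,2} = 1
G(26) = mex{0,0,2} = 1
G(27) = mex{0,0,2} = 1
G(28) = mex{0,0,0} = 1
G(29) = mex{1,0,0} = 2
G(30) = mex{1,0,0} = 2
G(31) = mex{1,0,0} = 2
G(32) = mex{1,1,0} = 2
G(33) = mex{1,1,0} = 2

2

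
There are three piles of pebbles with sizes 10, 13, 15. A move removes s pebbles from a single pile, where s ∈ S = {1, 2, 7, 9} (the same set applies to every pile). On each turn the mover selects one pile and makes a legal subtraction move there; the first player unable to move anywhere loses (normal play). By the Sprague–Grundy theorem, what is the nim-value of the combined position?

7

All piles use S = {1, 2, 7, 9}:
n :  0  1  2  3  4  5  6  7  8  9 10 11 12 13 14 15
G :  0  1  2  0  1  2  0  1  2  3  4  0  1  2  0  1
Pile A: G(10) = 4.
Pile B: G(13) = 2.
Pile C: G(15) = 1.
Combined Grundy value = 4 ⊕ 2 ⊕ 1 = 7.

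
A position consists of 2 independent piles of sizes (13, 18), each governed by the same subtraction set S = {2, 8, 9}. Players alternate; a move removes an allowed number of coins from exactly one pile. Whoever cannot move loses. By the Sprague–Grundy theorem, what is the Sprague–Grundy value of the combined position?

0

All piles use S = {2, 8, 9}:
G(0) = 0
G(1) = mex{} = 0
G(2) = mex{0} = 1
G(3) = mex{0} = 1
G(4) = mex{1} = 0
G(5) = mex{1} = 0
G(6) = mex{0} = 1
G(7) = mex{0} = 1
G(8) = mex{1,0} = 2
G(9) = mex{1,0,0} = 2
G(10) = mex{2,1,0} = 3
G(11) = mex{2,1,1} = 0
G(12) = mex{3,0,1} = 2
G(13) = mex{0,0,0} = 1
G(14) = mex{2,1,0} = 3
G(15) = mex{1,1,1} = 0
G(16) = mex{3,2,1} = 0
G(17) = mex{0,2,2} = 1
G(18) = mex{0,3,2} = 1
Pile A: G(13) = 1.
Pile B: G(18) = 1.
Combined Grundy value = 1 ⊕ 1 = 0.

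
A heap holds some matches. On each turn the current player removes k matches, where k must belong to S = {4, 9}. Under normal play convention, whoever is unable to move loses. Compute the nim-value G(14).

0

n :  0  1  2  3  4  5  6  7  8  9 10 11 12 13 14
G :  0  0  0  0  1  1  1  1  0  2  2  2  1  0  0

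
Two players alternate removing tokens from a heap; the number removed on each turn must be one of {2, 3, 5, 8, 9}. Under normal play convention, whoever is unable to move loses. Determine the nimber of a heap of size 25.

n :  0  1  2  3  4  5  6  7  8  9 10 11 12 13 14 15 16 17 18 19 20 21 22 23 24 25
G :  0  0  1  1  2  2  3  0  4  1  3  0  4  1  5  2  2  0  0  1  1  3  2  4  0  3

3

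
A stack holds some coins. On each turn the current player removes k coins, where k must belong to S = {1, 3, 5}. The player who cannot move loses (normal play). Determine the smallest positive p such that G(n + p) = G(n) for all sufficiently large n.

2

G(0) = 0
G(1) = mex{0} = 1
G(2) = mex{1} = 0
G(3) = mex{0,0} = 1
G(4) = mex{1,1} = 0
G(5) = mex{0,0,0} = 1
G(6) = mex{1,1,1} = 0
G(7) = mex{0,0,0} = 1
G(8) = mex{1,1,1} = 0
G(9) = mex{0,0,0} = 1
G(10) = mex{1,1,1} = 0
G(11) = mex{0,0,0} = 1
G(12) = mex{1,1,1} = 0
G(13) = mex{0,0,0} = 1
G(14) = mex{1,1,1} = 0
G(n+2) = G(n) holds for n = 0,…,4 (a full window of length max(S) = 5), so the sequence is purely periodic with period 2.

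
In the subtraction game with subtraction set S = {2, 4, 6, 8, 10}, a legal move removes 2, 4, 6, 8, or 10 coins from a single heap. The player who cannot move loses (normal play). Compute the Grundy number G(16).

G(0) = 0
G(1) = mex{} = 0
G(2) = mex{0} = 1
G(3) = mex{0} = 1
G(4) = mex{1,0} = 2
G(5) = mex{1,0} = 2
G(6) = mex{2,1,0} = 3
G(7) = mex{2,1,0} = 3
G(8) = mex{3,2,1,0} = 4
G(9) = mex{3,2,1,0} = 4
G(10) = mex{4,3,2,1,0} = 5
G(11) = mex{4,3,2,1,0} = 5
G(12) = mex{5,4,3,2,1} = 0
G(13) = mex{5,4,3,2,1} = 0
G(14) = mex{0,5,4,3,2} = 1
G(15) = mex{0,5,4,3,2} = 1
G(16) = mex{1,0,5,4,3} = 2

2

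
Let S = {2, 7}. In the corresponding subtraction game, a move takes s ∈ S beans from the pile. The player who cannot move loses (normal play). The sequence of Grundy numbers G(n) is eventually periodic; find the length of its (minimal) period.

9

G(0) = 0
G(1) = mex{} = 0
G(2) = mex{0} = 1
G(3) = mex{0} = 1
G(4) = mex{1} = 0
G(5) = mex{1} = 0
G(6) = mex{0} = 1
G(7) = mex{0,0} = 1
G(8) = mex{1,0} = 2
G(9) = mex{1,1} = 0
G(10) = mex{2,1} = 0
G(11) = mex{0,0} = 1
G(12) = mex{0,0} = 1
G(13) = mex{1,1} = 0
G(14) = mex{1,1} = 0
G(15) = mex{0,2} = 1
G(16) = mex{0,0} = 1
G(17) = mex{1,0} = 2
G(18) = mex{1,1} = 0
G(19) = mex{2,1} = 0
G(n+9) = G(n) holds for n = 0,…,6 (a full window of length max(S) = 7), so the sequence is purely periodic with period 9.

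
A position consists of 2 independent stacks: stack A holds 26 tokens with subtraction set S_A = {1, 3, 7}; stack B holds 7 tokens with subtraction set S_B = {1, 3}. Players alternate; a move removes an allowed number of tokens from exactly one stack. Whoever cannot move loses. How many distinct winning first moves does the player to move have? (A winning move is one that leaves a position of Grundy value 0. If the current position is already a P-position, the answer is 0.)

Stack A, S = {1, 3, 7}:
G(0) = 0
G(1) = mex{0} = 1
G(2) = mex{1} = 0
G(3) = mex{0,0} = 1
G(4) = mex{1,1} = 0
G(5) = mex{0,0} = 1
G(6) = mex{1,1} = 0
G(7) = mex{0,0,0} = 1
G(8) = mex{1,1,1} = 0
G(9) = mex{0,0,0} = 1
G(10) = mex{1,1,1} = 0
G(11) = mex{0,0,0} = 1
G(12) = mex{1,1,1} = 0
G(13) = mex{0,0,0} = 1
G(14) = mex{1,1,1} = 0
G(15) = mex{0,0,0} = 1
G(16) = mex{1,1,1} = 0
G(17) = mex{0,0,0} = 1
G(18) = mex{1,1,1} = 0
G(19) = mex{0,0,0} = 1
G(20) = mex{1,1,1} = 0
G(21) = mex{0,0,0} = 1
G(22) = mex{1,1,1} = 0
G(23) = mex{0,0,0} = 1
G(24) = mex{1,1,1} = 0
G(25) = mex{0,0,0} = 1
G(26) = mex{1,1,1} = 0
G_A(26) = 0.
Stack B, S = {1, 3}:
G(0) = 0
G(1) = mex{0} = 1
G(2) = mex{1} = 0
G(3) = mex{0,0} = 1
G(4) = mex{1,1} = 0
G(5) = mex{0,0} = 1
G(6) = mex{1,1} = 0
G(7) = mex{0,0} = 1
G_B(7) = 1.
Combined Grundy value = 0 ⊕ 1 = 1.
A winning move leaves total XOR = 0, i.e. changes one component's Grundy value g to g ⊕ X where X is the current total.
Stack A: need g' = 0⊕1 = 1. Options: 26−1→G=1, 26−3→G=1, 26−7→G=1. Hits: 3.
Stack B: need g' = 1⊕1 = 0. Options: 7−1→G=0, 7−3→G=0. Hits: 2.

5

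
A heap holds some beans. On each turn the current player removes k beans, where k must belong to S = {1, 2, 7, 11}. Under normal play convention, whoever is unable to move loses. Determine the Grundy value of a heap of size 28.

G(0) = 0
G(1) = mex{0} = 1
G(2) = mex{1,0} = 2
G(3) = mex{2,1} = 0
G(4) = mex{0,2} = 1
G(5) = mex{1,0} = 2
G(6) = mex{2,1} = 0
G(7) = mex{0,2,0} = 1
G(8) = mex{1,0,1} = 2
G(9) = mex{2,1,2} = 0
G(10) = mex{0,2,0} = 1
G(11) = mex{1,0,1,0} = 2
G(12) = mex{2,1,2,1} = 0
G(13) = mex{0,2,0,2} = 1
G(14) = mex{1,0,1,0} = 2
G(15) = mex{2,1,2,1} = 0
G(16) = mex{0,2,0,2} = 1
G(17) = mex{1,0,1,0} = 2
G(18) = mex{2,1,2,1} = 0
G(19) = mex{0,2,0,2} = 1
G(20) = mex{1,0,1,0} = 2
G(21) = mex{2,1,2,1} = 0
G(22) = mex{0,2,0,2} = 1
G(23) = mex{1,0,1,0} = 2
G(24) = mex{2,1,2,1} = 0
G(25) = mex{0,2,0,2} = 1
G(26) = mex{1,0,1,0} = 2
G(27) = mex{2,1,2,1} = 0
G(28) = mex{0,2,0,2} = 1

1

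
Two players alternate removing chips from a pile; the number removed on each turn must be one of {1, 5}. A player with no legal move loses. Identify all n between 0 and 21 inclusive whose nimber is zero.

G(0) = 0
G(1) = mex{0} = 1
G(2) = mex{1} = 0
G(3) = mex{0} = 1
G(4) = mex{1} = 0
G(5) = mex{0,0} = 1
G(6) = mex{1,1} = 0
G(7) = mex{0,0} = 1
G(8) = mex{1,1} = 0
G(9) = mex{0,0} = 1
G(10) = mex{1,1} = 0
G(11) = mex{0,0} = 1
G(12) = mex{1,1} = 0
G(13) = mex{0,0} = 1
G(14) = mex{1,1} = 0
G(15) = mex{0,0} = 1
G(16) = mex{1,1} = 0
G(17) = mex{0,0} = 1
G(18) = mex{1,1} = 0
G(19) = mex{0,0} = 1
G(20) = mex{1,1} = 0
G(21) = mex{0,0} = 1
P-positions are exactly the n with G(n) = 0.

0, 2, 4, 6, 8, 10, 12, 14, 16, 18, 20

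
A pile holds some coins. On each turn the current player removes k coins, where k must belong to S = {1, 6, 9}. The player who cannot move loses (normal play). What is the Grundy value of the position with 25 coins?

G(0) = 0
G(1) = mex{0} = 1
G(2) = mex{1} = 0
G(3) = mex{0} = 1
G(4) = mex{1} = 0
G(5) = mex{0} = 1
G(6) = mex{1,0} = 2
G(7) = mex{2,1} = 0
G(8) = mex{0,0} = 1
G(9) = mex{1,1,0} = 2
G(10) = mex{2,0,1} = 3
G(11) = mex{3,1,0} = 2
G(12) = mex{2,2,1} = 0
G(13) = mex{0,0,0} = 1
G(14) = mex{1,1,1} = 0
G(15) = mex{0,2,2} = 1
G(16) = mex{1,3,0} = 2
G(17) = mex{2,2,1} = 0
G(18) = mex{0,0,2} = 1
G(19) = mex{1,1,3} = 0
G(20) = mex{0,0,2} = 1
G(21) = mex{1,1,0} = 2
G(22) = mex{2,2,1} = 0
G(23) = mex{0,0,0} = 1
G(24) = mex{1,1,1} = 0
G(25) = mex{0,0,2} = 1

1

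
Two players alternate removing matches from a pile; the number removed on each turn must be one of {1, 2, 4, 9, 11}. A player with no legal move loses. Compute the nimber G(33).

1

G(0) = 0
G(1) = mex{0} = 1
G(2) = mex{1,0} = 2
G(3) = mex{2,1} = 0
G(4) = mex{0,2,0} = 1
G(5) = mex{1,0,1} = 2
G(6) = mex{2,1,2} = 0
G(7) = mex{0,2,0} = 1
G(8) = mex{1,0,1} = 2
G(9) = mex{2,1,2,0} = 3
G(10) = mex{3,2,0,1} = 4
G(11) = mex{4,3,1,2,0} = 5
G(12) = mex{5,4,2,0,1} = 3
G(13) = mex{3,5,3,1,2} = 0
G(14) = mex{0,3,4,2,0} = 1
G(15) = mex{1,0,5,0,1} = 2
G(16) = mex{2,1,3,1,2} = 0
G(17) = mex{0,2,0,2,0} = 1
G(18) = mex{1,0,1,3,1} = 2
G(19) = mex{2,1,2,4,2} = 0
G(20) = mex{0,2,0,5,3} = 1
G(21) = mex{1,0,1,3,4} = 2
G(22) = mex{2,1,2,0,5} = 3
G(23) = mex{3,2,0,1,3} = 4
G(24) = mex{4,3,1,2,0} = 5
G(25) = mex{5,4,2,0,1} = 3
G(26) = mex{3,5,3,1,2} = 0
G(27) = mex{0,3,4,2,0} = 1
G(28) = mex{1,0,5,0,1} = 2
G(29) = mex{2,1,3,1,2} = 0
G(30) = mex{0,2,0,2,0} = 1
G(31) = mex{1,0,1,3,1} = 2
G(32) = mex{2,1,2,4,2} = 0
G(33) = mex{0,2,0,5,3} = 1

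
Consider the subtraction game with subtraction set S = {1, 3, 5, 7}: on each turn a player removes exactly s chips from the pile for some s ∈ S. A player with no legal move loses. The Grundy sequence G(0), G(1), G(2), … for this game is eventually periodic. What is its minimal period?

G(0) = 0
G(1) = mex{0} = 1
G(2) = mex{1} = 0
G(3) = mex{0,0} = 1
G(4) = mex{1,1} = 0
G(5) = mex{0,0,0} = 1
G(6) = mex{1,1,1} = 0
G(7) = mex{0,0,0,0} = 1
G(8) = mex{1,1,1,1} = 0
G(9) = mex{0,0,0,0} = 1
G(10) = mex{1,1,1,1} = 0
G(11) = mex{0,0,0,0} = 1
G(12) = mex{1,1,1,1} = 0
G(13) = mex{0,0,0,0} = 1
G(14) = mex{1,1,1,1} = 0
G(n+2) = G(n) holds for n = 0,…,6 (a full window of length max(S) = 7), so the sequence is purely periodic with period 2.

2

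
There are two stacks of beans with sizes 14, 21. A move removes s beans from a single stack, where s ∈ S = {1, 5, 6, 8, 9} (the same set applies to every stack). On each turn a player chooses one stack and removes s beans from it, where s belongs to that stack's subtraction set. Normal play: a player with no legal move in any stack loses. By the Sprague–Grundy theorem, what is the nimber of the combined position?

All stacks use S = {1, 5, 6, 8, 9}:
n :  0  1  2  3  4  5  6  7  8  9 10 11 12 13 14 15 16 17 18 19 20 21
G :  0  1  0  1  0  1  2  3  2  3  2  3  4  5  0  1  0  1  0  1  2  3
Stack A: G(14) = 0.
Stack B: G(21) = 3.
Combined Grundy value = 0 ⊕ 3 = 3.

3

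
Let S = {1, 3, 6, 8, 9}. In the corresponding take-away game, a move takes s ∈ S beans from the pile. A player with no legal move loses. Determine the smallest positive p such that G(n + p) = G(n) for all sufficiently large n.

n :  0  1  2  3  4  5  6  7  8  9 10 11 12 13 14 15 16 17 18 19 20 21 22 23 24 25 26 27 28 29
G :  0  1  0  1  0  1  2  3  2  3  2  3  4  5  0  1  0  1  0  1  2  3  2  3  2  3  4  5  0  1
G(n+14) = G(n) holds for n = 0,…,8 (a full window of length max(S) = 9), so the sequence is purely periodic with period 14.

14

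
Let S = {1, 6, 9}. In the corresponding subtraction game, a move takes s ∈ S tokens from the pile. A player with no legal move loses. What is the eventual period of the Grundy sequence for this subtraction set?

5

G(0) = 0
G(1) = mex{0} = 1
G(2) = mex{1} = 0
G(3) = mex{0} = 1
G(4) = mex{1} = 0
G(5) = mex{0} = 1
G(6) = mex{1,0} = 2
G(7) = mex{2,1} = 0
G(8) = mex{0,0} = 1
G(9) = mex{1,1,0} = 2
G(10) = mex{2,0,1} = 3
G(11) = mex{3,1,0} = 2
G(12) = mex{2,2,1} = 0
G(13) = mex{0,0,0} = 1
G(14) = mex{1,1,1} = 0
G(15) = mex{0,2,2} = 1
G(16) = mex{1,3,0} = 2
G(17) = mex{2,2,1} = 0
G(18) = mex{0,0,2} = 1
G(19) = mex{1,1,3} = 0
G(20) = mex{0,0,2} = 1
G(21) = mex{1,1,0} = 2
G(22) = mex{2,2,1} = 0
G(23) = mex{0,0,0} = 1
G(24) = mex{1,1,1} = 0
G(25) = mex{0,0,2} = 1
G(26) = mex{1,1,0} = 2
From n = 11 onward G(n+5) = G(n); since this holds over max(S) = 9 consecutive positions the period is 5 (pre-period 11).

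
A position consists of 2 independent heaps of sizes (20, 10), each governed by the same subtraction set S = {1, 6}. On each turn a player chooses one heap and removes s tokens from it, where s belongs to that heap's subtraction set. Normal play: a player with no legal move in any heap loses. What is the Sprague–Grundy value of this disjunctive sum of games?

All heaps use S = {1, 6}:
n :  0  1  2  3  4  5  6  7  8  9 10 11 12 13 14 15 16 17 18 19 20
G :  0  1  0  1  0  1  2  0  1  0  1  0  1  2  0  1  0  1  0  1  2
Heap A: G(20) = 2.
Heap B: G(10) = 1.
Combined Grundy value = 2 ⊕ 1 = 3.

3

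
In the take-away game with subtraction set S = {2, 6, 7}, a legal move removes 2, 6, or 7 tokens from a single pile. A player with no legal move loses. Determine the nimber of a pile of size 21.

2

G(0) = 0
G(1) = mex{} = 0
G(2) = mex{0} = 1
G(3) = mex{0} = 1
G(4) = mex{1} = 0
G(5) = mex{1} = 0
G(6) = mex{0,0} = 1
G(7) = mex{0,0,0} = 1
G(8) = mex{1,1,0} = 2
G(9) = mex{1,1,1} = 0
G(10) = mex{2,0,1} = 3
G(11) = mex{0,0,0} = 1
G(12) = mex{3,1,0} = 2
G(13) = mex{1,1,1} = 0
G(14) = mex{2,2,1} = 0
G(15) = mex{0,0,2} = 1
G(16) = mex{0,3,0} = 1
G(17) = mex{1,1,3} = 0
G(18) = mex{1,2,1} = 0
G(19) = mex{0,0,2} = 1
G(20) = mex{0,0,0} = 1
G(21) = mex{1,1,0} = 2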